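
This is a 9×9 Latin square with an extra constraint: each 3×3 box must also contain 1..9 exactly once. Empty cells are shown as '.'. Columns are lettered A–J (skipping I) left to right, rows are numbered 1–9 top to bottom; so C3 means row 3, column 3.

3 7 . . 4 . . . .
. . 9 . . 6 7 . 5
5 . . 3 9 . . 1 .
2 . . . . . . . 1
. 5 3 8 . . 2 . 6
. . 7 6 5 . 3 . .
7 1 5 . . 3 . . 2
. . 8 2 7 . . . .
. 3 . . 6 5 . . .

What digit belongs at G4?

8

D2 = 1 (sole candidate).
E4 = 3 (sole candidate).
E5 = 1 (sole candidate).
E7 = 8 (sole candidate).
D1 = 5 (sole candidate).
E2 = 2 (sole candidate).
F1 = 8 (sole candidate).
J1 = 9 (sole candidate).
F3 = 7 (sole candidate).
G1 = 6 (sole candidate).
H1 = 2 (sole candidate).
C1 = 1 (sole candidate).
H2 = 3 (hidden single in row 2).
H5 = 7 (hidden single in row 5).
D4 = 7 (hidden single in row 4).
A6 = 1 (hidden single in row 6).
F6 = 2 (hidden single in row 6).
H7 = 6 (hidden single in row 7).
J8 = 3 (hidden single in row 8).
G9 = 1 (hidden single in row 9).
C9 = 2 (hidden single in row 9).
J9 = 7 (hidden single in row 9).
B3 = 2 (hidden single in row 3).
C3 = 6 (hidden single in row 3).
C4 = 4 (sole candidate).
F4 = 9 (sole candidate).
A5 = 9 (sole candidate).
F5 = 4 (sole candidate).
B6 = 8 (sole candidate).
J6 = 4 (sole candidate).
F8 = 1 (sole candidate).
A9 = 4 (sole candidate).
D9 = 9 (sole candidate).
H9 = 8 (sole candidate).
A2 = 8 (sole candidate).
B2 = 4 (sole candidate).
J3 = 8 (sole candidate).
B4 = 6 (sole candidate).
H4 = 5 (sole candidate).
H6 = 9 (sole candidate).
D7 = 4 (sole candidate).
G7 = 9 (sole candidate).
A8 = 6 (sole candidate).
B8 = 9 (sole candidate).
H8 = 4 (sole candidate).
G3 = 4 (sole candidate).
G4 = 8: row 4 has {1,2,3,4,5,6,7,9}; col 7 has {1,2,3,4,6,7,9}; box has {1,2,3,4,5,6,7,9} → only 8 remains.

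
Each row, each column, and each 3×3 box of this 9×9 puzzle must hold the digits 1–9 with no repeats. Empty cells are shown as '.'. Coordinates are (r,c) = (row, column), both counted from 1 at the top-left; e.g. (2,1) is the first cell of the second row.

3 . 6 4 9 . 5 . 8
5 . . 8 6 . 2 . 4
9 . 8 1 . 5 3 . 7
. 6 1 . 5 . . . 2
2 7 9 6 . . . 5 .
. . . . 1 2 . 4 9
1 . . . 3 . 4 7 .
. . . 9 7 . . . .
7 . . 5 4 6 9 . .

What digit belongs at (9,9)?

(1,6) = 7: row 1 has {3,4,5,6,8,9}; col 6 has {2,5,6}; box has {1,4,5,6,8,9} → only 7 remains.
(1,8) = 1: row 1 has {3,4,5,6,7,8,9}; col 8 has {4,5,7}; box has {2,3,4,5,7,8} → only 1 remains.
(2,2) = 1: row 2 has {2,4,5,6,8}; col 2 has {6,7}; box has {3,5,6,8,9} → only 1 remains.
(2,3) = 7: row 2 has {1,2,4,5,6,8}; col 3 has {1,6,8,9}; box has {1,3,5,6,8,9} → only 7 remains.
(2,6) = 3: row 2 has {1,2,4,5,6,7,8}; col 6 has {2,5,6,7}; box has {1,4,5,6,7,8,9} → only 3 remains.
(2,8) = 9: row 2 has {1,2,3,4,5,6,7,8}; col 8 has {1,4,5,7}; box has {1,2,3,4,5,7,8} → only 9 remains.
(3,5) = 2: row 3 has {1,3,5,7,8,9}; col 5 has {1,3,4,5,6,7,9}; box has {1,3,4,5,6,7,8,9} → only 2 remains.
(3,8) = 6: row 3 has {1,2,3,5,7,8,9}; col 8 has {1,4,5,7,9}; box has {1,2,3,4,5,7,8,9} → only 6 remains.
(5,5) = 8: row 5 has {2,5,6,7,9}; col 5 has {1,2,3,4,5,6,7,9}; box has {1,2,5,6} → only 8 remains.
(5,6) = 4: row 5 has {2,5,6,7,8,9}; col 6 has {2,3,5,6,7}; box has {1,2,5,6,8} → only 4 remains.
(5,7) = 1: row 5 has {2,4,5,6,7,8,9}; col 7 has {2,3,4,5,9}; box has {2,4,5,9} → only 1 remains.
(5,9) = 3: row 5 has {1,2,4,5,6,7,8,9}; col 9 has {2,4,7,8,9}; box has {1,2,4,5,9} → only 3 remains.
(6,1) = 8: row 6 has {1,2,4,9}; col 1 has {1,2,3,5,7,9}; box has {1,2,6,7,9} → only 8 remains.
(7,4) = 2: row 7 has {1,3,4,7}; col 4 has {1,4,5,6,8,9}; box has {3,4,5,6,7,9} → only 2 remains.
(7,6) = 8: row 7 has {1,2,3,4,7}; col 6 has {2,3,4,5,6,7}; box has {2,3,4,5,6,7,9} → only 8 remains.
(8,6) = 1: row 8 has {7,9}; col 6 has {2,3,4,5,6,7,8}; box has {2,3,4,5,6,7,8,9} → only 1 remains.
(9,9) = 1: row 9 has {4,5,6,7,9}; col 9 has {2,3,4,7,8,9}; box has {4,7,9} → only 1 remains.

1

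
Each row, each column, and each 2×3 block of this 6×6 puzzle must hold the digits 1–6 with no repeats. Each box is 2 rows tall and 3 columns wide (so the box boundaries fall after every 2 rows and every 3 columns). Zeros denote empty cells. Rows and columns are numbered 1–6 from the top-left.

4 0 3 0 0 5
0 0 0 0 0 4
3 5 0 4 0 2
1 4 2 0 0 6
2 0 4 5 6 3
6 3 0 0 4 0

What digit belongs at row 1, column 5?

row 2, column 1 = 5 (sole candidate).
row 3, column 3 = 6 (sole candidate).
row 3, column 5 = 1 (sole candidate).
row 4, column 4 = 3 (sole candidate).
row 4, column 5 = 5 (sole candidate).
row 5, column 2 = 1 (sole candidate).
row 6, column 3 = 5 (sole candidate).
row 6, column 6 = 1 (sole candidate).
row 1, column 5 = 2: row 1 has {3,4,5}; col 5 has {1,4,5,6}; box has {4,5} → only 2 remains.

2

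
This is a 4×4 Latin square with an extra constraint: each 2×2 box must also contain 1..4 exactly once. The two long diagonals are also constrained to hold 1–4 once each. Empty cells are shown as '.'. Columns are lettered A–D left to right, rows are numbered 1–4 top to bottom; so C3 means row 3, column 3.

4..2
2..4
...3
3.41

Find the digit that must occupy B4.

B2 = 3: row 2 has {2,4}; col 2 has {}; box has {2,4}; main diagonal has {1,4} → only 3 remains.
C2 = 1: row 2 has {2,3,4}; col 3 has {4}; box has {2,4}; anti-diagonal has {2,3} → only 1 remains.
A3 = 1: row 3 has {3}; col 1 has {2,3,4}; box has {3} → only 1 remains.
B3 = 4: row 3 has {1,3}; col 2 has {3}; box has {1,3}; anti-diagonal has {1,2,3} → only 4 remains.
C3 = 2: row 3 has {1,3,4}; col 3 has {1,4}; box has {1,3,4}; main diagonal has {1,3,4} → only 2 remains.
B4 = 2: row 4 has {1,3,4}; col 2 has {3,4}; box has {1,3,4} → only 2 remains.

2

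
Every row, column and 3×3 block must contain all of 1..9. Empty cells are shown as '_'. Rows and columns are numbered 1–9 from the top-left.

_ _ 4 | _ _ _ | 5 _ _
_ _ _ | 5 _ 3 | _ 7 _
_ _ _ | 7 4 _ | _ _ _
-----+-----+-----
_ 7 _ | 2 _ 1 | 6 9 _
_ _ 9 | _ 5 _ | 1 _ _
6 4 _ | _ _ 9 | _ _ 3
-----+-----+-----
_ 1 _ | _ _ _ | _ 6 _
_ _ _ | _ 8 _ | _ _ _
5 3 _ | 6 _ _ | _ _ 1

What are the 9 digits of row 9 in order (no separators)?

538694721

row 4, column 5 = 3 (sole candidate).
row 6, column 4 = 8 (sole candidate).
row 6, column 5 = 7 (sole candidate).
row 6, column 7 = 2 (sole candidate).
row 6, column 8 = 5 (sole candidate).
row 4, column 1 = 8 (sole candidate).
row 4, column 3 = 5 (sole candidate).
row 4, column 9 = 4 (sole candidate).
row 5, column 2 = 2 (sole candidate).
row 5, column 4 = 4 (sole candidate).
row 5, column 6 = 6 (sole candidate).
row 5, column 8 = 8 (sole candidate).
row 5, column 9 = 7 (sole candidate).
row 6, column 3 = 1 (sole candidate).
row 5, column 1 = 3 (sole candidate).
row 1, column 8 = 3 (hidden single in row 1).
row 1, column 1 = 7 (hidden single in row 1).
row 2, column 7 = 4 (hidden single in row 2).
row 3, column 3 = 3 (hidden single in row 3).
row 3, column 2 = 5 (hidden single in row 3).
row 3, column 9 = 6 (hidden single in row 3).
row 8, column 4 = 1 (hidden single in row 8).
row 1, column 4 = 9 (sole candidate).
row 7, column 4 = 3 (sole candidate).
row 1, column 5 = 1 (hidden single in row 1).
row 1, column 2 = 6 (hidden single in row 1).
row 8, column 2 = 9 (sole candidate).
row 2, column 2 = 8 (sole candidate).
row 2, column 3 = 2 (sole candidate).
row 2, column 5 = 6 (sole candidate).
row 2, column 9 = 9 (sole candidate).
row 3, column 7 = 8 (sole candidate).
row 1, column 9 = 2 (sole candidate).
row 2, column 1 = 1 (sole candidate).
row 3, column 1 = 9 (sole candidate).
row 3, column 6 = 2 (sole candidate).
row 3, column 8 = 1 (sole candidate).
row 8, column 9 = 5 (sole candidate).
row 1, column 6 = 8 (sole candidate).
row 7, column 9 = 8 (sole candidate).
row 7, column 3 = 7 (sole candidate).
row 7, column 7 = 9 (sole candidate).
row 8, column 3 = 6 (sole candidate).
row 9, column 3 = 8: row 9 has {1,3,5,6}; col 3 has {1,2,3,4,5,6,7,9}; box has {1,3,5,6,7,9} → only 8 remains.
row 9, column 7 = 7: row 9 has {1,3,5,6,8}; col 7 has {1,2,4,5,6,8,9}; box has {1,5,6,8,9} → only 7 remains.
row 7, column 5 = 2 (sole candidate).
row 8, column 7 = 3 (sole candidate).
row 9, column 5 = 9: row 9 has {1,3,5,6,7,8}; col 5 has {1,2,3,4,5,6,7,8}; box has {1,2,3,6,8} → only 9 remains.
row 9, column 6 = 4: row 9 has {1,3,5,6,7,8,9}; col 6 has {1,2,3,6,8,9}; box has {1,2,3,6,8,9} → only 4 remains.
row 9, column 8 = 2: row 9 has {1,3,4,5,6,7,8,9}; col 8 has {1,3,5,6,7,8,9}; box has {1,3,5,6,7,8,9} → only 2 remains.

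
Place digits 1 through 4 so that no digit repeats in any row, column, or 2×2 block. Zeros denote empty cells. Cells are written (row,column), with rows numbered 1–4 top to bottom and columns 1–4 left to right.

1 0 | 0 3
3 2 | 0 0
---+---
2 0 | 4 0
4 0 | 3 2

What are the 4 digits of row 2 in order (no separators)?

3214

(1,2) = 4 (sole candidate).
(1,3) = 2 (sole candidate).
(2,3) = 1: row 2 has {2,3}; col 3 has {2,3,4}; box has {2,3} → only 1 remains.
(2,4) = 4: row 2 has {1,2,3}; col 4 has {2,3}; box has {1,2,3} → only 4 remains.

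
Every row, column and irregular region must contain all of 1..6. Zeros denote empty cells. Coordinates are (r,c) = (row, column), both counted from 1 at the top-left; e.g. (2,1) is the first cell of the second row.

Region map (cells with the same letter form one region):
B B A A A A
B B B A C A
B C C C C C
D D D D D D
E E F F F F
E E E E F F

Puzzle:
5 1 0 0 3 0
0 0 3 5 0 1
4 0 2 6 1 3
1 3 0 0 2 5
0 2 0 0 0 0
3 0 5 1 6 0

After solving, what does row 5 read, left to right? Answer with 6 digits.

(2,2) = 6 (sole candidate).
(2,5) = 4 (sole candidate).
(3,2) = 5 (sole candidate).
(4,4) = 4 (sole candidate).
(5,1) = 6: row 5 has {2}; col 1 has {1,3,4,5}; region has {1,2,3,5} → only 6 remains.
(5,4) = 3: row 5 has {2,6}; col 4 has {1,4,5,6}; region has {6} → only 3 remains.
(5,5) = 5: row 5 has {2,3,6}; col 5 has {1,2,3,4,6}; region has {3,6} → only 5 remains.
(5,6) = 4: row 5 has {2,3,5,6}; col 6 has {1,3,5}; region has {3,5,6} → only 4 remains.
(6,2) = 4 (sole candidate).
(6,6) = 2 (sole candidate).
(1,4) = 2 (sole candidate).
(1,6) = 6 (sole candidate).
(2,1) = 2 (sole candidate).
(4,3) = 6 (sole candidate).
(5,3) = 1: row 5 has {2,3,4,5,6}; col 3 has {2,3,5,6}; region has {2,3,4,5,6} → only 1 remains.

621354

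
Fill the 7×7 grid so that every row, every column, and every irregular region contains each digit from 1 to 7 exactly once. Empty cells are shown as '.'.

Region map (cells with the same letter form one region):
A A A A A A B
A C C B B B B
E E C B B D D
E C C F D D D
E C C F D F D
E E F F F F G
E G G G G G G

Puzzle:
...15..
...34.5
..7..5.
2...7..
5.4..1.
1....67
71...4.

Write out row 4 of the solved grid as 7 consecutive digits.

2564731

r2c1 = 6: row 2 has {3,4,5}; col 1 has {1,2,5,7}; region has {1,5} → only 6 remains.
r2c2 = 2: row 2 has {3,4,5,6}; col 2 has {1}; region has {4,7} → only 2 remains.
r2c3 = 1: row 2 has {2,3,4,5,6}; col 3 has {4,7}; region has {2,4,7} → only 1 remains.
r2c6 = 7: row 2 has {1,2,3,4,5,6}; col 6 has {1,4,5,6}; region has {3,4,5} → only 7 remains.
r4c6 = 3: row 4 has {2,7}; col 6 has {1,4,5,6,7}; region has {5,7} → only 3 remains.
r1c6 = 2: row 1 has {1,5}; col 6 has {1,3,4,5,6,7}; region has {1,5,6} → only 2 remains.
r1c7 = 6: row 1 has {1,2,5}; col 7 has {5,7}; region has {3,4,5,7} → only 6 remains.
r3c4 = 2: row 3 has {5,7}; col 4 has {1,3}; region has {3,4,5,6,7} → only 2 remains.
r3c5 = 1: row 3 has {2,5,7}; col 5 has {4,5,7}; region has {2,3,4,5,6,7} → only 1 remains.
r3c7 = 4: row 3 has {1,2,5,7}; col 7 has {5,6,7}; region has {3,5,7} → only 4 remains.
r4c7 = 1: row 4 has {2,3,7}; col 7 has {4,5,6,7}; region has {3,4,5,7} → only 1 remains.
r5c4 = 7: row 5 has {1,4,5}; col 4 has {1,2,3}; region has {1,6} → only 7 remains.
r5c7 = 2: row 5 has {1,4,5,7}; col 7 has {1,4,5,6,7}; region has {1,3,4,5,7} → only 2 remains.
r7c7 = 3: row 7 has {1,4,7}; col 7 has {1,2,4,5,6,7}; region has {1,4,7} → only 3 remains.
r1c3 = 3: row 1 has {1,2,5,6}; col 3 has {1,4,7}; region has {1,2,5,6} → only 3 remains.
r3c1 = 3: row 3 has {1,2,4,5,7}; col 1 has {1,2,5,6,7}; region has {1,2,5,7} → only 3 remains.
r3c2 = 6: row 3 has {1,2,3,4,5,7}; col 2 has {1,2}; region has {1,2,3,5,7} → only 6 remains.
r4c2 = 5: row 4 has {1,2,3,7}; col 2 has {1,2,6}; region has {1,2,4,7} → only 5 remains.
r4c3 = 6: row 4 has {1,2,3,5,7}; col 3 has {1,3,4,7}; region has {1,2,4,5,7} → only 6 remains.
r4c4 = 4: row 4 has {1,2,3,5,6,7}; col 4 has {1,2,3,7}; region has {1,6,7} → only 4 remains.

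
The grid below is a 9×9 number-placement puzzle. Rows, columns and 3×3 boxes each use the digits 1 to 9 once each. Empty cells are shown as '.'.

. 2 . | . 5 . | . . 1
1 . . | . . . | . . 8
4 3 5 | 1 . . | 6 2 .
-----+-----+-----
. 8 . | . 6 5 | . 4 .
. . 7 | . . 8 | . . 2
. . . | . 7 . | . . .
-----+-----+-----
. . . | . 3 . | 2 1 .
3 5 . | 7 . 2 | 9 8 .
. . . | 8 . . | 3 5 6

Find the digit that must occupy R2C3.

9

R8C9 = 4 (sole candidate).
R7C9 = 7 (sole candidate).
R8C5 = 1 (sole candidate).
R3C9 = 9 (sole candidate).
R4C9 = 3 (sole candidate).
R6C9 = 5 (sole candidate).
R8C3 = 6 (sole candidate).
R2C3 = 9: row 2 has {1,8}; col 3 has {5,6,7}; box has {1,2,3,4,5} → only 9 remains.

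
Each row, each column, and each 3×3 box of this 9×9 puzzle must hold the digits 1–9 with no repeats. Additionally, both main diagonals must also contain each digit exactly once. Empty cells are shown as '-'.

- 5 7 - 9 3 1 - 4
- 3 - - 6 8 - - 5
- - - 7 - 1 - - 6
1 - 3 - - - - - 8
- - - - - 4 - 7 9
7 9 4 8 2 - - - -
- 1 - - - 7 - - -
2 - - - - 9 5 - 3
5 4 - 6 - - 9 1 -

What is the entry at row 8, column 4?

row 1, column 4 = 2 (sole candidate).
row 1, column 8 = 8 (sole candidate).
row 2, column 4 = 4 (sole candidate).
row 3, column 5 = 5 (sole candidate).
row 4, column 5 = 7 (sole candidate).
row 4, column 6 = 6 (sole candidate).
row 5, column 5 = 1 (sole candidate).
row 6, column 6 = 5 (sole candidate).
row 6, column 9 = 1 (sole candidate).
row 7, column 3 = 9 (sole candidate).
row 7, column 9 = 2 (sole candidate).
row 8, column 2 = 7 (sole candidate).
row 8, column 4 = 1: row 8 has {2,3,5,7,9}; col 4 has {2,4,6,7,8}; box has {6,7,9} → only 1 remains.

1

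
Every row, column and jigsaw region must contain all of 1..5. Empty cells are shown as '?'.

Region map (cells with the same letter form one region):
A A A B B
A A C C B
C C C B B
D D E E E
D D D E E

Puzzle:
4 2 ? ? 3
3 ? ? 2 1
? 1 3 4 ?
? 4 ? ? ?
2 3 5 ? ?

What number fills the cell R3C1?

5

R1C3 = 1: row 1 has {2,3,4}; col 3 has {3,5}; region has {2,3,4} → only 1 remains.
R1C4 = 5: row 1 has {1,2,3,4}; col 4 has {2,4}; region has {1,3,4} → only 5 remains.
R2C2 = 5: row 2 has {1,2,3}; col 2 has {1,2,3,4}; region has {1,2,3,4} → only 5 remains.
R2C3 = 4: row 2 has {1,2,3,5}; col 3 has {1,3,5}; region has {1,2,3} → only 4 remains.
R3C1 = 5: row 3 has {1,3,4}; col 1 has {2,3,4}; region has {1,2,3,4} → only 5 remains.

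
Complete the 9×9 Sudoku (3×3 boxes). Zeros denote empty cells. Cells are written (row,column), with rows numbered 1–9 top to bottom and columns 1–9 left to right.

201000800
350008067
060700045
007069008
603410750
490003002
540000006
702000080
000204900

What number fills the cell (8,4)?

(1,2) = 7: row 1 has {1,2,8}; col 2 has {4,5,6,9}; box has {1,2,3,5,6} → only 7 remains.
(4,1) = 1: row 4 has {6,7,8,9}; col 1 has {2,3,4,5,6,7}; box has {3,4,6,7,9} → only 1 remains.
(4,2) = 2: row 4 has {1,6,7,8,9}; col 2 has {4,5,6,7,9}; box has {1,3,4,6,7,9} → only 2 remains.
(4,4) = 5: row 4 has {1,2,6,7,8,9}; col 4 has {2,4,7}; box has {1,3,4,6,9} → only 5 remains.
(4,8) = 3: row 4 has {1,2,5,6,7,8,9}; col 8 has {4,5,6,8}; box has {2,5,7,8} → only 3 remains.
(5,2) = 8: row 5 has {1,3,4,5,6,7}; col 2 has {2,4,5,6,7,9}; box has {1,2,3,4,6,7,9} → only 8 remains.
(5,6) = 2: row 5 has {1,3,4,5,6,7,8}; col 6 has {3,4,8,9}; box has {1,3,4,5,6,9} → only 2 remains.
(5,9) = 9: row 5 has {1,2,3,4,5,6,7,8}; col 9 has {2,5,6,7,8}; box has {2,3,5,7,8} → only 9 remains.
(6,3) = 5: row 6 has {2,3,4,9}; col 3 has {1,2,3,7}; box has {1,2,3,4,6,7,8,9} → only 5 remains.
(6,4) = 8: row 6 has {2,3,4,5,9}; col 4 has {2,4,5,7}; box has {1,2,3,4,5,6,9} → only 8 remains.
(6,5) = 7: row 6 has {2,3,4,5,8,9}; col 5 has {1,6}; box has {1,2,3,4,5,6,8,9} → only 7 remains.
(6,8) = 1: row 6 has {2,3,4,5,7,8,9}; col 8 has {3,4,5,6,8}; box has {2,3,5,7,8,9} → only 1 remains.
(9,1) = 8: row 9 has {2,4,9}; col 1 has {1,2,3,4,5,6,7}; box has {2,4,5,7} → only 8 remains.
(9,3) = 6: row 9 has {2,4,8,9}; col 3 has {1,2,3,5,7}; box has {2,4,5,7,8} → only 6 remains.
(9,8) = 7: row 9 has {2,4,6,8,9}; col 8 has {1,3,4,5,6,8}; box has {6,8,9} → only 7 remains.
(1,8) = 9: row 1 has {1,2,7,8}; col 8 has {1,3,4,5,6,7,8}; box has {4,5,6,7,8} → only 9 remains.
(1,9) = 3: row 1 has {1,2,7,8,9}; col 9 has {2,5,6,7,8,9}; box has {4,5,6,7,8,9} → only 3 remains.
(3,1) = 9: row 3 has {4,5,6,7}; col 1 has {1,2,3,4,5,6,7,8}; box has {1,2,3,5,6,7} → only 9 remains.
(3,3) = 8: row 3 has {4,5,6,7,9}; col 3 has {1,2,3,5,6,7}; box has {1,2,3,5,6,7,9} → only 8 remains.
(3,6) = 1: row 3 has {4,5,6,7,8,9}; col 6 has {2,3,4,8,9}; box has {7,8} → only 1 remains.
(3,7) = 2: row 3 has {1,4,5,6,7,8,9}; col 7 has {7,8,9}; box has {3,4,5,6,7,8,9} → only 2 remains.
(4,7) = 4: row 4 has {1,2,3,5,6,7,8,9}; col 7 has {2,7,8,9}; box has {1,2,3,5,7,8,9} → only 4 remains.
(6,7) = 6: row 6 has {1,2,3,4,5,7,8,9}; col 7 has {2,4,7,8,9}; box has {1,2,3,4,5,7,8,9} → only 6 remains.
(7,3) = 9: row 7 has {4,5,6}; col 3 has {1,2,3,5,6,7,8}; box has {2,4,5,6,7,8} → only 9 remains.
(7,6) = 7: row 7 has {4,5,6,9}; col 6 has {1,2,3,4,8,9}; box has {2,4} → only 7 remains.
(7,8) = 2: row 7 has {4,5,6,7,9}; col 8 has {1,3,4,5,6,7,8,9}; box has {6,7,8,9} → only 2 remains.
(9,9) = 1: row 9 has {2,4,6,7,8,9}; col 9 has {2,3,5,6,7,8,9}; box has {2,6,7,8,9} → only 1 remains.
(1,4) = 6: row 1 has {1,2,3,7,8,9}; col 4 has {2,4,5,7,8}; box has {1,7,8} → only 6 remains.
(1,6) = 5: row 1 has {1,2,3,6,7,8,9}; col 6 has {1,2,3,4,7,8,9}; box has {1,6,7,8} → only 5 remains.
(2,3) = 4: row 2 has {3,5,6,7,8}; col 3 has {1,2,3,5,6,7,8,9}; box has {1,2,3,5,6,7,8,9} → only 4 remains.
(2,4) = 9: row 2 has {3,4,5,6,7,8}; col 4 has {2,4,5,6,7,8}; box has {1,5,6,7,8} → only 9 remains.
(2,5) = 2: row 2 has {3,4,5,6,7,8,9}; col 5 has {1,6,7}; box has {1,5,6,7,8,9} → only 2 remains.
(2,7) = 1: row 2 has {2,3,4,5,6,7,8,9}; col 7 has {2,4,6,7,8,9}; box has {2,3,4,5,6,7,8,9} → only 1 remains.
(3,5) = 3: row 3 has {1,2,4,5,6,7,8,9}; col 5 has {1,2,6,7}; box has {1,2,5,6,7,8,9} → only 3 remains.
(7,5) = 8: row 7 has {2,4,5,6,7,9}; col 5 has {1,2,3,6,7}; box has {2,4,7} → only 8 remains.
(7,7) = 3: row 7 has {2,4,5,6,7,8,9}; col 7 has {1,2,4,6,7,8,9}; box has {1,2,6,7,8,9} → only 3 remains.
(8,6) = 6: row 8 has {2,7,8}; col 6 has {1,2,3,4,5,7,8,9}; box has {2,4,7,8} → only 6 remains.
(8,7) = 5: row 8 has {2,6,7,8}; col 7 has {1,2,3,4,6,7,8,9}; box has {1,2,3,6,7,8,9} → only 5 remains.
(8,9) = 4: row 8 has {2,5,6,7,8}; col 9 has {1,2,3,5,6,7,8,9}; box has {1,2,3,5,6,7,8,9} → only 4 remains.
(9,2) = 3: row 9 has {1,2,4,6,7,8,9}; col 2 has {2,4,5,6,7,8,9}; box has {2,4,5,6,7,8,9} → only 3 remains.
(9,5) = 5: row 9 has {1,2,3,4,6,7,8,9}; col 5 has {1,2,3,6,7,8}; box has {2,4,6,7,8} → only 5 remains.
(1,5) = 4: row 1 has {1,2,3,5,6,7,8,9}; col 5 has {1,2,3,5,6,7,8}; box has {1,2,3,5,6,7,8,9} → only 4 remains.
(7,4) = 1: row 7 has {2,3,4,5,6,7,8,9}; col 4 has {2,4,5,6,7,8,9}; box has {2,4,5,6,7,8} → only 1 remains.
(8,2) = 1: row 8 has {2,4,5,6,7,8}; col 2 has {2,3,4,5,6,7,8,9}; box has {2,3,4,5,6,7,8,9} → only 1 remains.
(8,4) = 3: row 8 has {1,2,4,5,6,7,8}; col 4 has {1,2,4,5,6,7,8,9}; box has {1,2,4,5,6,7,8} → only 3 remains.

3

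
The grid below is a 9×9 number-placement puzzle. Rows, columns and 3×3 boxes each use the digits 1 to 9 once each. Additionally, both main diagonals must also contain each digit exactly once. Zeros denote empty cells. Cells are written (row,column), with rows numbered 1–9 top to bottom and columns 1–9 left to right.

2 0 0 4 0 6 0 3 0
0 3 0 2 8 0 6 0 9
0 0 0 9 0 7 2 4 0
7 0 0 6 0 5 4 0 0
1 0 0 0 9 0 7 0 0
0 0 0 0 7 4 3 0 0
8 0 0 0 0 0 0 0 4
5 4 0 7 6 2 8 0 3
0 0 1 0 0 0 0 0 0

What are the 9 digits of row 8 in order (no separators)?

(2,1) = 4: row 2 has {2,3,6,8,9}; col 1 has {1,2,5,7,8}; box has {2,3} → only 4 remains.
(2,6) = 1: row 2 has {2,3,4,6,8,9}; col 6 has {2,4,5,6,7}; box has {2,4,6,7,8,9} → only 1 remains.
(2,8) = 7: row 2 has {1,2,3,4,6,8,9}; col 8 has {3,4}; box has {2,3,4,6,9}; anti-diagonal has {2,4,5,9} → only 7 remains.
(3,1) = 6: row 3 has {2,4,7,9}; col 1 has {1,2,4,5,7,8}; box has {2,3,4} → only 6 remains.
(6,1) = 9: row 6 has {3,4,7}; col 1 has {1,2,4,5,6,7,8}; box has {1,7} → only 9 remains.
(8,3) = 9: row 8 has {2,3,4,5,6,7,8}; col 3 has {1}; box has {1,4,5,8} → only 9 remains.
(8,8) = 1: row 8 has {2,3,4,5,6,7,8,9}; col 8 has {3,4,7}; box has {3,4,8}; main diagonal has {2,3,4,6,9} → only 1 remains.

549762813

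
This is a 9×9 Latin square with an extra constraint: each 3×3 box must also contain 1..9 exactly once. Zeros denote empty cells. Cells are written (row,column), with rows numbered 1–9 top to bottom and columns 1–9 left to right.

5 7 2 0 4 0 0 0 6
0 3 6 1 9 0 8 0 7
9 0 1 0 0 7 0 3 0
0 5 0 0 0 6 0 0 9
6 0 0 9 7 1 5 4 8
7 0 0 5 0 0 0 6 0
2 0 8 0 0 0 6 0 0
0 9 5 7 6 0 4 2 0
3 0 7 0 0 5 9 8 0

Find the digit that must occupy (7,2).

(1,7) = 1: row 1 has {2,4,5,6,7}; col 7 has {4,5,6,8,9}; box has {3,6,7,8} → only 1 remains.
(1,8) = 9: row 1 has {1,2,4,5,6,7}; col 8 has {2,3,4,6,8}; box has {1,3,6,7,8} → only 9 remains.
(2,1) = 4: row 2 has {1,3,6,7,8,9}; col 1 has {2,3,5,6,7,9}; box has {1,2,3,5,6,7,9} → only 4 remains.
(2,6) = 2: row 2 has {1,3,4,6,7,8,9}; col 6 has {1,5,6,7}; box has {1,4,7,9} → only 2 remains.
(2,8) = 5: row 2 has {1,2,3,4,6,7,8,9}; col 8 has {2,3,4,6,8,9}; box has {1,3,6,7,8,9} → only 5 remains.
(3,2) = 8: row 3 has {1,3,7,9}; col 2 has {3,5,7,9}; box has {1,2,3,4,5,6,7,9} → only 8 remains.
(3,4) = 6: row 3 has {1,3,7,8,9}; col 4 has {1,5,7,9}; box has {1,2,4,7,9} → only 6 remains.
(3,5) = 5: row 3 has {1,3,6,7,8,9}; col 5 has {4,6,7,9}; box has {1,2,4,6,7,9} → only 5 remains.
(3,7) = 2: row 3 has {1,3,5,6,7,8,9}; col 7 has {1,4,5,6,8,9}; box has {1,3,5,6,7,8,9} → only 2 remains.
(3,9) = 4: row 3 has {1,2,3,5,6,7,8,9}; col 9 has {6,7,8,9}; box has {1,2,3,5,6,7,8,9} → only 4 remains.
(5,2) = 2: row 5 has {1,4,5,6,7,8,9}; col 2 has {3,5,7,8,9}; box has {5,6,7} → only 2 remains.
(5,3) = 3: row 5 has {1,2,4,5,6,7,8,9}; col 3 has {1,2,5,6,7,8}; box has {2,5,6,7} → only 3 remains.
(6,7) = 3: row 6 has {5,6,7}; col 7 has {1,2,4,5,6,8,9}; box has {4,5,6,8,9} → only 3 remains.
(8,1) = 1: row 8 has {2,4,5,6,7,9}; col 1 has {2,3,4,5,6,7,9}; box has {2,3,5,7,8,9} → only 1 remains.
(8,9) = 3: row 8 has {1,2,4,5,6,7,9}; col 9 has {4,6,7,8,9}; box has {2,4,6,8,9} → only 3 remains.
(9,9) = 1: row 9 has {3,5,7,8,9}; col 9 has {3,4,6,7,8,9}; box has {2,3,4,6,8,9} → only 1 remains.
(4,1) = 8: row 4 has {5,6,9}; col 1 has {1,2,3,4,5,6,7,9}; box has {2,3,5,6,7} → only 8 remains.
(4,3) = 4: row 4 has {5,6,8,9}; col 3 has {1,2,3,5,6,7,8}; box has {2,3,5,6,7,8} → only 4 remains.
(4,7) = 7: row 4 has {4,5,6,8,9}; col 7 has {1,2,3,4,5,6,8,9}; box has {3,4,5,6,8,9} → only 7 remains.
(4,8) = 1: row 4 has {4,5,6,7,8,9}; col 8 has {2,3,4,5,6,8,9}; box has {3,4,5,6,7,8,9} → only 1 remains.
(6,2) = 1: row 6 has {3,5,6,7}; col 2 has {2,3,5,7,8,9}; box has {2,3,4,5,6,7,8} → only 1 remains.
(6,3) = 9: row 6 has {1,3,5,6,7}; col 3 has {1,2,3,4,5,6,7,8}; box has {1,2,3,4,5,6,7,8} → only 9 remains.
(6,9) = 2: row 6 has {1,3,5,6,7,9}; col 9 has {1,3,4,6,7,8,9}; box has {1,3,4,5,6,7,8,9} → only 2 remains.
(7,2) = 4: row 7 has {2,6,8}; col 2 has {1,2,3,5,7,8,9}; box has {1,2,3,5,7,8,9} → only 4 remains.

4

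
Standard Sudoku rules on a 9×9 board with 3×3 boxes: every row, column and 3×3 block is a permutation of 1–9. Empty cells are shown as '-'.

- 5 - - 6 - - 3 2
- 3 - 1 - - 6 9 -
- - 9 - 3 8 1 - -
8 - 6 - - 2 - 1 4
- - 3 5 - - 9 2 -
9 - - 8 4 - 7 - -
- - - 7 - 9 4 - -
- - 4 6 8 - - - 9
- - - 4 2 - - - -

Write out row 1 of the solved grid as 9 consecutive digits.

451967832

row 1, column 4 = 9: row 1 has {2,3,5,6}; col 4 has {1,4,5,6,7,8}; box has {1,3,6,8} → only 9 remains.
row 1, column 7 = 8: row 1 has {2,3,5,6,9}; col 7 has {1,4,6,7,9}; box has {1,2,3,6,9} → only 8 remains.
row 3, column 4 = 2: row 3 has {1,3,8,9}; col 4 has {1,4,5,6,7,8,9}; box has {1,3,6,8,9} → only 2 remains.
row 4, column 2 = 7: row 4 has {1,2,4,6,8}; col 2 has {3,5}; box has {3,6,8,9} → only 7 remains.
row 4, column 4 = 3: row 4 has {1,2,4,6,7,8}; col 4 has {1,2,4,5,6,7,8,9}; box has {2,4,5,8} → only 3 remains.
row 4, column 5 = 9: row 4 has {1,2,3,4,6,7,8}; col 5 has {2,3,4,6,8}; box has {2,3,4,5,8} → only 9 remains.
row 4, column 7 = 5: row 4 has {1,2,3,4,6,7,8,9}; col 7 has {1,4,6,7,8,9}; box has {1,2,4,7,9} → only 5 remains.
row 6, column 8 = 6: row 6 has {4,7,8,9}; col 8 has {1,2,3,9}; box has {1,2,4,5,7,9} → only 6 remains.
row 6, column 9 = 3: row 6 has {4,6,7,8,9}; col 9 has {2,4,9}; box has {1,2,4,5,6,7,9} → only 3 remains.
row 9, column 7 = 3: row 9 has {2,4}; col 7 has {1,4,5,6,7,8,9}; box has {4,9} → only 3 remains.
row 5, column 9 = 8: row 5 has {2,3,5,9}; col 9 has {2,3,4,9}; box has {1,2,3,4,5,6,7,9} → only 8 remains.
row 6, column 6 = 1: row 6 has {3,4,6,7,8,9}; col 6 has {2,8,9}; box has {2,3,4,5,8,9} → only 1 remains.
row 8, column 7 = 2: row 8 has {4,6,8,9}; col 7 has {1,3,4,5,6,7,8,9}; box has {3,4,9} → only 2 remains.
row 9, column 6 = 5: row 9 has {2,3,4}; col 6 has {1,2,8,9}; box has {2,4,6,7,8,9} → only 5 remains.
row 5, column 5 = 7: row 5 has {2,3,5,8,9}; col 5 has {2,3,4,6,8,9}; box has {1,2,3,4,5,8,9} → only 7 remains.
row 5, column 6 = 6: row 5 has {2,3,5,7,8,9}; col 6 has {1,2,5,8,9}; box has {1,2,3,4,5,7,8,9} → only 6 remains.
row 6, column 2 = 2: row 6 has {1,3,4,6,7,8,9}; col 2 has {3,5,7}; box has {3,6,7,8,9} → only 2 remains.
row 6, column 3 = 5: row 6 has {1,2,3,4,6,7,8,9}; col 3 has {3,4,6,9}; box has {2,3,6,7,8,9} → only 5 remains.
row 7, column 5 = 1: row 7 has {4,7,9}; col 5 has {2,3,4,6,7,8,9}; box has {2,4,5,6,7,8,9} → only 1 remains.
row 8, column 2 = 1: row 8 has {2,4,6,8,9}; col 2 has {2,3,5,7}; box has {4} → only 1 remains.
row 8, column 6 = 3: row 8 has {1,2,4,6,8,9}; col 6 has {1,2,5,6,8,9}; box has {1,2,4,5,6,7,8,9} → only 3 remains.
row 2, column 5 = 5: row 2 has {1,3,6,9}; col 5 has {1,2,3,4,6,7,8,9}; box has {1,2,3,6,8,9} → only 5 remains.
row 2, column 9 = 7: row 2 has {1,3,5,6,9}; col 9 has {2,3,4,8,9}; box has {1,2,3,6,8,9} → only 7 remains.
row 3, column 9 = 5: row 3 has {1,2,3,8,9}; col 9 has {2,3,4,7,8,9}; box has {1,2,3,6,7,8,9} → only 5 remains.
row 5, column 2 = 4: row 5 has {2,3,5,6,7,8,9}; col 2 has {1,2,3,5,7}; box has {2,3,5,6,7,8,9} → only 4 remains.
row 7, column 9 = 6: row 7 has {1,4,7,9}; col 9 has {2,3,4,5,7,8,9}; box has {2,3,4,9} → only 6 remains.
row 9, column 9 = 1: row 9 has {2,3,4,5}; col 9 has {2,3,4,5,6,7,8,9}; box has {2,3,4,6,9} → only 1 remains.
row 2, column 6 = 4: row 2 has {1,3,5,6,7,9}; col 6 has {1,2,3,5,6,8,9}; box has {1,2,3,5,6,8,9} → only 4 remains.
row 3, column 2 = 6: row 3 has {1,2,3,5,8,9}; col 2 has {1,2,3,4,5,7}; box has {3,5,9} → only 6 remains.
row 3, column 8 = 4: row 3 has {1,2,3,5,6,8,9}; col 8 has {1,2,3,6,9}; box has {1,2,3,5,6,7,8,9} → only 4 remains.
row 5, column 1 = 1: row 5 has {2,3,4,5,6,7,8,9}; col 1 has {8,9}; box has {2,3,4,5,6,7,8,9} → only 1 remains.
row 7, column 2 = 8: row 7 has {1,4,6,7,9}; col 2 has {1,2,3,4,5,6,7}; box has {1,4} → only 8 remains.
row 7, column 3 = 2: row 7 has {1,4,6,7,8,9}; col 3 has {3,4,5,6,9}; box has {1,4,8} → only 2 remains.
row 7, column 8 = 5: row 7 has {1,2,4,6,7,8,9}; col 8 has {1,2,3,4,6,9}; box has {1,2,3,4,6,9} → only 5 remains.
row 8, column 8 = 7: row 8 has {1,2,3,4,6,8,9}; col 8 has {1,2,3,4,5,6,9}; box has {1,2,3,4,5,6,9} → only 7 remains.
row 9, column 2 = 9: row 9 has {1,2,3,4,5}; col 2 has {1,2,3,4,5,6,7,8}; box has {1,2,4,8} → only 9 remains.
row 9, column 3 = 7: row 9 has {1,2,3,4,5,9}; col 3 has {2,3,4,5,6,9}; box has {1,2,4,8,9} → only 7 remains.
row 9, column 8 = 8: row 9 has {1,2,3,4,5,7,9}; col 8 has {1,2,3,4,5,6,7,9}; box has {1,2,3,4,5,6,7,9} → only 8 remains.
row 1, column 3 = 1: row 1 has {2,3,5,6,8,9}; col 3 has {2,3,4,5,6,7,9}; box has {3,5,6,9} → only 1 remains.
row 1, column 6 = 7: row 1 has {1,2,3,5,6,8,9}; col 6 has {1,2,3,4,5,6,8,9}; box has {1,2,3,4,5,6,8,9} → only 7 remains.
row 2, column 1 = 2: row 2 has {1,3,4,5,6,7,9}; col 1 has {1,8,9}; box has {1,3,5,6,9} → only 2 remains.
row 2, column 3 = 8: row 2 has {1,2,3,4,5,6,7,9}; col 3 has {1,2,3,4,5,6,7,9}; box has {1,2,3,5,6,9} → only 8 remains.
row 3, column 1 = 7: row 3 has {1,2,3,4,5,6,8,9}; col 1 has {1,2,8,9}; box has {1,2,3,5,6,8,9} → only 7 remains.
row 7, column 1 = 3: row 7 has {1,2,4,5,6,7,8,9}; col 1 has {1,2,7,8,9}; box has {1,2,4,7,8,9} → only 3 remains.
row 8, column 1 = 5: row 8 has {1,2,3,4,6,7,8,9}; col 1 has {1,2,3,7,8,9}; box has {1,2,3,4,7,8,9} → only 5 remains.
row 9, column 1 = 6: row 9 has {1,2,3,4,5,7,8,9}; col 1 has {1,2,3,5,7,8,9}; box has {1,2,3,4,5,7,8,9} → only 6 remains.
row 1, column 1 = 4: row 1 has {1,2,3,5,6,7,8,9}; col 1 has {1,2,3,5,6,7,8,9}; box has {1,2,3,5,6,7,8,9} → only 4 remains.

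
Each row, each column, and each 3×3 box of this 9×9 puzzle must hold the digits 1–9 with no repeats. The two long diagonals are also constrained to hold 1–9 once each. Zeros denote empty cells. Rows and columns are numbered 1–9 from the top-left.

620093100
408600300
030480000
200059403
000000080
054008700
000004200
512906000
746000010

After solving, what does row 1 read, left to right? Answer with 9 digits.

r4c8 = 6: row 4 has {2,3,4,5,9}; col 8 has {1,8}; box has {3,4,7,8} → only 6 remains.
r7c3 = 3: row 7 has {2,4}; col 3 has {2,4,6,8}; box has {1,2,4,5,6,7}; anti-diagonal has {1,7,9} → only 3 remains.
r8c7 = 8: row 8 has {1,2,5,6,9}; col 7 has {1,2,3,4,7}; box has {1,2} → only 8 remains.
r5c5 = 4: row 5 has {8}; col 5 has {5,8,9}; box has {5,8,9}; main diagonal has {2,6,8}; anti-diagonal has {1,3,7,9} → only 4 remains.
r6c4 = 2: row 6 has {4,5,7,8}; col 4 has {4,6,9}; box has {4,5,8,9}; anti-diagonal has {1,3,4,7,9} → only 2 remains.
r6c8 = 9: row 6 has {2,4,5,7,8}; col 8 has {1,6,8}; box has {3,4,6,7,8} → only 9 remains.
r6c9 = 1: row 6 has {2,4,5,7,8,9}; col 9 has {3}; box has {3,4,6,7,8,9} → only 1 remains.
r2c8 = 5: row 2 has {3,4,6,8}; col 8 has {1,6,8,9}; box has {1,3}; anti-diagonal has {1,2,3,4,7,9} → only 5 remains.
r3c7 = 6: row 3 has {3,4,8}; col 7 has {1,2,3,4,7,8}; box has {1,3,5}; anti-diagonal has {1,2,3,4,5,7,9} → only 6 remains.
r5c7 = 5: row 5 has {4,8}; col 7 has {1,2,3,4,6,7,8}; box has {1,3,4,6,7,8,9} → only 5 remains.
r5c9 = 2: row 5 has {4,5,8}; col 9 has {1,3}; box has {1,3,4,5,6,7,8,9} → only 2 remains.
r6c1 = 3: row 6 has {1,2,4,5,7,8,9}; col 1 has {2,4,5,6,7}; box has {2,4,5} → only 3 remains.
r6c5 = 6: row 6 has {1,2,3,4,5,7,8,9}; col 5 has {4,5,8,9}; box has {2,4,5,8,9} → only 6 remains.
r7c8 = 7: row 7 has {2,3,4}; col 8 has {1,5,6,8,9}; box has {1,2,8} → only 7 remains.
r8c8 = 3: row 8 has {1,2,5,6,8,9}; col 8 has {1,5,6,7,8,9}; box has {1,2,7,8}; main diagonal has {2,4,6,8} → only 3 remains.
r8c9 = 4: row 8 has {1,2,3,5,6,8,9}; col 9 has {1,2,3}; box has {1,2,3,7,8} → only 4 remains.
r9c7 = 9: row 9 has {1,4,6,7}; col 7 has {1,2,3,4,5,6,7,8}; box has {1,2,3,4,7,8} → only 9 remains.
r9c9 = 5: row 9 has {1,4,6,7,9}; col 9 has {1,2,3,4}; box has {1,2,3,4,7,8,9}; main diagonal has {2,3,4,6,8} → only 5 remains.
r1c8 = 4: row 1 has {1,2,3,6,9}; col 8 has {1,3,5,6,7,8,9}; box has {1,3,5,6} → only 4 remains.
r1c9 = 8: row 1 has {1,2,3,4,6,9}; col 9 has {1,2,3,4,5}; box has {1,3,4,5,6}; anti-diagonal has {1,2,3,4,5,6,7,9} → only 8 remains.
r3c8 = 2: row 3 has {3,4,6,8}; col 8 has {1,3,4,5,6,7,8,9}; box has {1,3,4,5,6,8} → only 2 remains.
r7c5 = 1: row 7 has {2,3,4,7}; col 5 has {4,5,6,8,9}; box has {4,6,9} → only 1 remains.
r7c9 = 6: row 7 has {1,2,3,4,7}; col 9 has {1,2,3,4,5,8}; box has {1,2,3,4,5,7,8,9} → only 6 remains.
r8c5 = 7: row 8 has {1,2,3,4,5,6,8,9}; col 5 has {1,4,5,6,8,9}; box has {1,4,6,9} → only 7 remains.
r9c6 = 2: row 9 has {1,4,5,6,7,9}; col 6 has {3,4,6,8,9}; box has {1,4,6,7,9} → only 2 remains.
r2c5 = 2: row 2 has {3,4,5,6,8}; col 5 has {1,4,5,6,7,8,9}; box has {3,4,6,8,9} → only 2 remains.
r9c5 = 3: row 9 has {1,2,4,5,6,7,9}; col 5 has {1,2,4,5,6,7,8,9}; box has {1,2,4,6,7,9} → only 3 remains.
r9c4 = 8: row 9 has {1,2,3,4,5,6,7,9}; col 4 has {2,4,6,9}; box has {1,2,3,4,6,7,9} → only 8 remains.
r7c4 = 5: row 7 has {1,2,3,4,6,7}; col 4 has {2,4,6,8,9}; box has {1,2,3,4,6,7,8,9} → only 5 remains.
r1c4 = 7: row 1 has {1,2,3,4,6,8,9}; col 4 has {2,4,5,6,8,9}; box has {2,3,4,6,8,9} → only 7 remains.
r2c6 = 1: row 2 has {2,3,4,5,6,8}; col 6 has {2,3,4,6,8,9}; box has {2,3,4,6,7,8,9} → only 1 remains.
r3c6 = 5: row 3 has {2,3,4,6,8}; col 6 has {1,2,3,4,6,8,9}; box has {1,2,3,4,6,7,8,9} → only 5 remains.
r4c4 = 1: row 4 has {2,3,4,5,6,9}; col 4 has {2,4,5,6,7,8,9}; box has {2,4,5,6,8,9}; main diagonal has {2,3,4,5,6,8} → only 1 remains.
r5c4 = 3: row 5 has {2,4,5,8}; col 4 has {1,2,4,5,6,7,8,9}; box has {1,2,4,5,6,8,9} → only 3 remains.
r5c6 = 7: row 5 has {2,3,4,5,8}; col 6 has {1,2,3,4,5,6,8,9}; box has {1,2,3,4,5,6,8,9} → only 7 remains.
r1c3 = 5: row 1 has {1,2,3,4,6,7,8,9}; col 3 has {2,3,4,6,8}; box has {2,3,4,6,8} → only 5 remains.

625793148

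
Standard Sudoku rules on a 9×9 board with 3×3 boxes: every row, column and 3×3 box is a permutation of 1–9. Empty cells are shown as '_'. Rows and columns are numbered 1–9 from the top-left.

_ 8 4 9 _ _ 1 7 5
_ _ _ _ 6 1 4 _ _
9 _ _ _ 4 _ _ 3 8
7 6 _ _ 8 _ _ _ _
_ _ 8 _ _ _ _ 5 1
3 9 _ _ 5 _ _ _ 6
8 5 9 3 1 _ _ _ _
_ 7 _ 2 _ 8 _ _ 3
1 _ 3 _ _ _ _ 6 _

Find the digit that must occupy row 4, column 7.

3

row 8, column 3 = 6 (sole candidate).
row 8, column 5 = 9 (sole candidate).
row 8, column 7 = 5 (sole candidate).
row 9, column 5 = 7 (sole candidate).
row 8, column 1 = 4 (sole candidate).
row 8, column 8 = 1 (sole candidate).
row 9, column 2 = 2 (sole candidate).
row 2, column 2 = 3 (sole candidate).
row 3, column 2 = 1 (sole candidate).
row 5, column 1 = 2 (sole candidate).
row 5, column 2 = 4 (sole candidate).
row 5, column 5 = 3 (sole candidate).
row 6, column 3 = 1 (sole candidate).
row 1, column 1 = 6 (sole candidate).
row 1, column 5 = 2 (sole candidate).
row 1, column 6 = 3 (sole candidate).
row 2, column 1 = 5 (sole candidate).
row 4, column 3 = 5 (sole candidate).
row 2, column 4 = 8 (hidden single in row 2).
row 2, column 3 = 7 (hidden single in row 2).
row 3, column 3 = 2 (sole candidate).
row 3, column 7 = 6 (sole candidate).
row 4, column 4 = 1 (hidden single in row 4).
row 4, column 7 = 3: in row 4, 3 can only go here (every other open cell in that row sees a 3).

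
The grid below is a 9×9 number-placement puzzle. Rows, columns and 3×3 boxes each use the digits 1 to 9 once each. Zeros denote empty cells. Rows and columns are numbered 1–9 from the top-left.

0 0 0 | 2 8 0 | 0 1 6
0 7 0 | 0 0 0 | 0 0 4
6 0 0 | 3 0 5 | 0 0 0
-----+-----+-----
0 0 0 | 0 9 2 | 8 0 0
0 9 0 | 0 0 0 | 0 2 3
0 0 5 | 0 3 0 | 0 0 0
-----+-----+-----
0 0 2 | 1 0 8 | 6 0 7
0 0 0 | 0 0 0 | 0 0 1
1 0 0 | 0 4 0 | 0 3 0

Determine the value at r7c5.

5

r4c9 = 5: row 4 has {2,8,9}; col 9 has {1,3,4,6,7}; box has {2,3,8} → only 5 remains.
r6c9 = 9: row 6 has {3,5}; col 9 has {1,3,4,5,6,7}; box has {2,3,5,8} → only 9 remains.
r7c5 = 5: row 7 has {1,2,6,7,8}; col 5 has {3,4,8,9}; box has {1,4,8} → only 5 remains.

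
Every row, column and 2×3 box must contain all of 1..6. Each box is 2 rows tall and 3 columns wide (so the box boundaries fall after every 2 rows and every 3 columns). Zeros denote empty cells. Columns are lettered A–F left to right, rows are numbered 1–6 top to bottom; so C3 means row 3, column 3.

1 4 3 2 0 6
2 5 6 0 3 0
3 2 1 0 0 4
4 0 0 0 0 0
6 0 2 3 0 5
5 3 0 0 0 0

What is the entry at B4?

E1 = 5: row 1 has {1,2,3,4,6}; col 5 has {3}; box has {2,3,6} → only 5 remains.
F2 = 1: row 2 has {2,3,5,6}; col 6 has {4,5,6}; box has {2,3,5,6} → only 1 remains.
E3 = 6: row 3 has {1,2,3,4}; col 5 has {3,5}; box has {4} → only 6 remains.
B4 = 6: row 4 has {4}; col 2 has {2,3,4,5}; box has {1,2,3,4} → only 6 remains.

6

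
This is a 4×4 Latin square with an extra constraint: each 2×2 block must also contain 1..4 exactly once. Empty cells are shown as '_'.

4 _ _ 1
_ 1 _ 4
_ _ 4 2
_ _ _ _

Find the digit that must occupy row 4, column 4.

row 3, column 2 = 3 (sole candidate).
row 4, column 4 = 3: row 4 has {}; col 4 has {1,2,4}; box has {2,4} → only 3 remains.

3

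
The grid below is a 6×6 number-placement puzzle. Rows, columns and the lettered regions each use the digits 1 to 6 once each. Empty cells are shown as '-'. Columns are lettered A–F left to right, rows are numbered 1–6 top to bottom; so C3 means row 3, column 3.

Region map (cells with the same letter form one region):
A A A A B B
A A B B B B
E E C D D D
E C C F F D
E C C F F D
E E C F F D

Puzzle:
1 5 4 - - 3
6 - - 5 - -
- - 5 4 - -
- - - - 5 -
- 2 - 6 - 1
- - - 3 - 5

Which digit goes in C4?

D1 = 2 (sole candidate).
E1 = 6 (sole candidate).
B2 = 3 (sole candidate).
D4 = 1 (sole candidate).
C5 = 3 (sole candidate).
E5 = 4 (sole candidate).
E6 = 2 (sole candidate).
E2 = 1 (sole candidate).
E3 = 3 (sole candidate).
C4 = 6: row 4 has {1,5}; col 3 has {3,4,5}; region has {2,3,5} → only 6 remains.

6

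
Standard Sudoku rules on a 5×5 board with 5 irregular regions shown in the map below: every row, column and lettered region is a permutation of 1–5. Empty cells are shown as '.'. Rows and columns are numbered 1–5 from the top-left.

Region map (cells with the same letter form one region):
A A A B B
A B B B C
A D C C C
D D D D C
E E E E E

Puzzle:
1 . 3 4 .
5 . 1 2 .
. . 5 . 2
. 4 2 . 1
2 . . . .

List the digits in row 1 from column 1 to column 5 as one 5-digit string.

12345

row 1, column 2 = 2: row 1 has {1,3,4}; col 2 has {4}; region has {1,3,5} → only 2 remains.
row 1, column 5 = 5: row 1 has {1,2,3,4}; col 5 has {1,2}; region has {1,2,4} → only 5 remains.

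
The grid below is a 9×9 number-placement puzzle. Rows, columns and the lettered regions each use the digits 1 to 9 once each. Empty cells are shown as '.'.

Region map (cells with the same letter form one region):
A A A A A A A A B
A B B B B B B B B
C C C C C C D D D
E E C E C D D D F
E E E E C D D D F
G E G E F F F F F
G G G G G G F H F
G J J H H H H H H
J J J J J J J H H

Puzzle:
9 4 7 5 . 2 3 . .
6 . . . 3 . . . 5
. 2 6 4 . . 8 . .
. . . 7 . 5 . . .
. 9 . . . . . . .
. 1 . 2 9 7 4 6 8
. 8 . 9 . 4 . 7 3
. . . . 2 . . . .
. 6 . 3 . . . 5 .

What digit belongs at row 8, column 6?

row 2, column 2 = 7 (sole candidate).
row 4, column 2 = 3 (sole candidate).
row 8, column 2 = 5 (sole candidate).
row 1, column 9 = 6 (hidden single in row 1).
row 4, column 7 = 6 (hidden single in row 4).
row 5, column 4 = 6 (hidden single in row 5).
row 7, column 5 = 6 (hidden single in row 7).
row 8, column 6 = 6: in row 8, 6 can only go here (every other open cell in that row sees a 6).

6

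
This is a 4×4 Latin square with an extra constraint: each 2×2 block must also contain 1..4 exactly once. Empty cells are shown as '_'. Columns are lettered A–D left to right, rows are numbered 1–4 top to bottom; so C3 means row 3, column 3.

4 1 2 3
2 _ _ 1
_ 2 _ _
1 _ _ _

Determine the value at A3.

3

B2 = 3: row 2 has {1,2}; col 2 has {1,2}; box has {1,2,4} → only 3 remains.
C2 = 4: row 2 has {1,2,3}; col 3 has {2}; box has {1,2,3} → only 4 remains.
A3 = 3: row 3 has {2}; col 1 has {1,2,4}; box has {1,2} → only 3 remains.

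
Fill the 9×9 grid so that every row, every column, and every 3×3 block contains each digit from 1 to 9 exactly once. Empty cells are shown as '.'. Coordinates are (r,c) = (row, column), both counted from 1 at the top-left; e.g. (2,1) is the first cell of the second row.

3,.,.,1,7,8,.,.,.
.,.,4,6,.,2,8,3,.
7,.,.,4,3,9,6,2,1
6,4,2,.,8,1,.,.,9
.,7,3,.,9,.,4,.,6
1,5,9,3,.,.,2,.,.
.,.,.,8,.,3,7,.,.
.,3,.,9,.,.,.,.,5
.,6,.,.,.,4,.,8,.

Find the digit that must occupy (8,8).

(1,9) = 4: row 1 has {1,3,7,8}; col 9 has {1,5,6,9}; box has {1,2,3,6,8} → only 4 remains.
(2,5) = 5: row 2 has {2,3,4,6,8}; col 5 has {3,7,8,9}; box has {1,2,3,4,6,7,8,9} → only 5 remains.
(2,9) = 7: row 2 has {2,3,4,5,6,8}; col 9 has {1,4,5,6,9}; box has {1,2,3,4,6,8} → only 7 remains.
(3,2) = 8: row 3 has {1,2,3,4,6,7,9}; col 2 has {3,4,5,6,7}; box has {3,4,7} → only 8 remains.
(3,3) = 5: row 3 has {1,2,3,4,6,7,8,9}; col 3 has {2,3,4,9}; box has {3,4,7,8} → only 5 remains.
(5,1) = 8: row 5 has {3,4,6,7,9}; col 1 has {1,3,6,7}; box has {1,2,3,4,5,6,7,9} → only 8 remains.
(5,6) = 5: row 5 has {3,4,6,7,8,9}; col 6 has {1,2,3,4,8,9}; box has {1,3,8,9} → only 5 remains.
(5,8) = 1: row 5 has {3,4,5,6,7,8,9}; col 8 has {2,3,8}; box has {2,4,6,9} → only 1 remains.
(6,8) = 7: row 6 has {1,2,3,5,9}; col 8 has {1,2,3,8}; box has {1,2,4,6,9} → only 7 remains.
(6,9) = 8: row 6 has {1,2,3,5,7,9}; col 9 has {1,4,5,6,7,9}; box has {1,2,4,6,7,9} → only 8 remains.
(7,3) = 1: row 7 has {3,7,8}; col 3 has {2,3,4,5,9}; box has {3,6} → only 1 remains.
(7,9) = 2: row 7 has {1,3,7,8}; col 9 has {1,4,5,6,7,8,9}; box has {5,7,8} → only 2 remains.
(8,7) = 1: row 8 has {3,5,9}; col 7 has {2,4,6,7,8}; box has {2,5,7,8} → only 1 remains.
(9,3) = 7: row 9 has {4,6,8}; col 3 has {1,2,3,4,5,9}; box has {1,3,6} → only 7 remains.
(9,9) = 3: row 9 has {4,6,7,8}; col 9 has {1,2,4,5,6,7,8,9}; box has {1,2,5,7,8} → only 3 remains.
(1,3) = 6: row 1 has {1,3,4,7,8}; col 3 has {1,2,3,4,5,7,9}; box has {3,4,5,7,8} → only 6 remains.
(2,1) = 9: row 2 has {2,3,4,5,6,7,8}; col 1 has {1,3,6,7,8}; box has {3,4,5,6,7,8} → only 9 remains.
(2,2) = 1: row 2 has {2,3,4,5,6,7,8,9}; col 2 has {3,4,5,6,7,8}; box has {3,4,5,6,7,8,9} → only 1 remains.
(4,4) = 7: row 4 has {1,2,4,6,8,9}; col 4 has {1,3,4,6,8,9}; box has {1,3,5,8,9} → only 7 remains.
(4,8) = 5: row 4 has {1,2,4,6,7,8,9}; col 8 has {1,2,3,7,8}; box has {1,2,4,6,7,8,9} → only 5 remains.
(5,4) = 2: row 5 has {1,3,4,5,6,7,8,9}; col 4 has {1,3,4,6,7,8,9}; box has {1,3,5,7,8,9} → only 2 remains.
(6,6) = 6: row 6 has {1,2,3,5,7,8,9}; col 6 has {1,2,3,4,5,8,9}; box has {1,2,3,5,7,8,9} → only 6 remains.
(7,2) = 9: row 7 has {1,2,3,7,8}; col 2 has {1,3,4,5,6,7,8}; box has {1,3,6,7} → only 9 remains.
(7,5) = 6: row 7 has {1,2,3,7,8,9}; col 5 has {3,5,7,8,9}; box has {3,4,8,9} → only 6 remains.
(7,8) = 4: row 7 has {1,2,3,6,7,8,9}; col 8 has {1,2,3,5,7,8}; box has {1,2,3,5,7,8} → only 4 remains.
(8,3) = 8: row 8 has {1,3,5,9}; col 3 has {1,2,3,4,5,6,7,9}; box has {1,3,6,7,9} → only 8 remains.
(8,5) = 2: row 8 has {1,3,5,8,9}; col 5 has {3,5,6,7,8,9}; box has {3,4,6,8,9} → only 2 remains.
(8,6) = 7: row 8 has {1,2,3,5,8,9}; col 6 has {1,2,3,4,5,6,8,9}; box has {2,3,4,6,8,9} → only 7 remains.
(8,8) = 6: row 8 has {1,2,3,5,7,8,9}; col 8 has {1,2,3,4,5,7,8}; box has {1,2,3,4,5,7,8} → only 6 remains.

6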